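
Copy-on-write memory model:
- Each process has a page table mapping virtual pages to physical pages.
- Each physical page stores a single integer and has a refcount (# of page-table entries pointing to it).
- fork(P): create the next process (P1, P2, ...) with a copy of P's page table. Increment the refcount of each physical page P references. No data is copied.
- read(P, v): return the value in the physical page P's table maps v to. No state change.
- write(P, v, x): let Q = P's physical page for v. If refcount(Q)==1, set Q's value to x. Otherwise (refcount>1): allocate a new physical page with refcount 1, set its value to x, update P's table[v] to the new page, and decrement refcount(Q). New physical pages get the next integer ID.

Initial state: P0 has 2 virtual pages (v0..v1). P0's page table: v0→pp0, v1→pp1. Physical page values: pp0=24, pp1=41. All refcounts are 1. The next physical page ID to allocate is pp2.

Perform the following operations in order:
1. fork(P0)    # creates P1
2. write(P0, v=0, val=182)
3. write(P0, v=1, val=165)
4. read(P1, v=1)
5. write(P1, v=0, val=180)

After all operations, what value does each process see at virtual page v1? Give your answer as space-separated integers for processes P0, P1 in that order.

Op 1: fork(P0) -> P1. 2 ppages; refcounts: pp0:2 pp1:2
Op 2: write(P0, v0, 182). refcount(pp0)=2>1 -> COPY to pp2. 3 ppages; refcounts: pp0:1 pp1:2 pp2:1
Op 3: write(P0, v1, 165). refcount(pp1)=2>1 -> COPY to pp3. 4 ppages; refcounts: pp0:1 pp1:1 pp2:1 pp3:1
Op 4: read(P1, v1) -> 41. No state change.
Op 5: write(P1, v0, 180). refcount(pp0)=1 -> write in place. 4 ppages; refcounts: pp0:1 pp1:1 pp2:1 pp3:1
P0: v1 -> pp3 = 165
P1: v1 -> pp1 = 41

Answer: 165 41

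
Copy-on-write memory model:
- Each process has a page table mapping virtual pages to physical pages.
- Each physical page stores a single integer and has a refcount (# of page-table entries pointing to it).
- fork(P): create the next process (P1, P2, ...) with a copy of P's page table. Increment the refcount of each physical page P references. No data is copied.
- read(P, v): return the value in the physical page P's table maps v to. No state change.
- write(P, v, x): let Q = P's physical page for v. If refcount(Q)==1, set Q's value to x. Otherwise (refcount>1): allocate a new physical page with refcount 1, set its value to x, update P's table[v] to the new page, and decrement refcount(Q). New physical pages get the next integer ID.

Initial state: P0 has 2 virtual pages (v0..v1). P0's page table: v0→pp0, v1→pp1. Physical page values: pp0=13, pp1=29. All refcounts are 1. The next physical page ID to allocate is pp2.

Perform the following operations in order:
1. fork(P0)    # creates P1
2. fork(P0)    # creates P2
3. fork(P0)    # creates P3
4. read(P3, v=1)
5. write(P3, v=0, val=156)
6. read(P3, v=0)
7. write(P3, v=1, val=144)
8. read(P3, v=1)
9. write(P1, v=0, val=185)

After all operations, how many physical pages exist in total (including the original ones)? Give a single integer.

Op 1: fork(P0) -> P1. 2 ppages; refcounts: pp0:2 pp1:2
Op 2: fork(P0) -> P2. 2 ppages; refcounts: pp0:3 pp1:3
Op 3: fork(P0) -> P3. 2 ppages; refcounts: pp0:4 pp1:4
Op 4: read(P3, v1) -> 29. No state change.
Op 5: write(P3, v0, 156). refcount(pp0)=4>1 -> COPY to pp2. 3 ppages; refcounts: pp0:3 pp1:4 pp2:1
Op 6: read(P3, v0) -> 156. No state change.
Op 7: write(P3, v1, 144). refcount(pp1)=4>1 -> COPY to pp3. 4 ppages; refcounts: pp0:3 pp1:3 pp2:1 pp3:1
Op 8: read(P3, v1) -> 144. No state change.
Op 9: write(P1, v0, 185). refcount(pp0)=3>1 -> COPY to pp4. 5 ppages; refcounts: pp0:2 pp1:3 pp2:1 pp3:1 pp4:1

Answer: 5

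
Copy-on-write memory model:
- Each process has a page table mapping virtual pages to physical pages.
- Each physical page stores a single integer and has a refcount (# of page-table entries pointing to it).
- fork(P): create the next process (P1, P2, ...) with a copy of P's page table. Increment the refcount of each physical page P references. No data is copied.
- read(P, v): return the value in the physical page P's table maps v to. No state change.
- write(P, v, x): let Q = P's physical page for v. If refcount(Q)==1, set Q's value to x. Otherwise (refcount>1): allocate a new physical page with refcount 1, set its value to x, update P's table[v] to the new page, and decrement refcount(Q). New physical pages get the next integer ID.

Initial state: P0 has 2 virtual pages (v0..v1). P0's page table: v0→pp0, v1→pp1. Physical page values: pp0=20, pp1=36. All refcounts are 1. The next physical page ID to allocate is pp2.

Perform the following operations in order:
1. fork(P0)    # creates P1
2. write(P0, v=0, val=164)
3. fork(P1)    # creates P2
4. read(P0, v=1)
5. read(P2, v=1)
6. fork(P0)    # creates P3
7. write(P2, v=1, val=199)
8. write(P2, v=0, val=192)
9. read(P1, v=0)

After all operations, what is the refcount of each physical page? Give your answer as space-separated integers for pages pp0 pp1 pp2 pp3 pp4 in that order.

Op 1: fork(P0) -> P1. 2 ppages; refcounts: pp0:2 pp1:2
Op 2: write(P0, v0, 164). refcount(pp0)=2>1 -> COPY to pp2. 3 ppages; refcounts: pp0:1 pp1:2 pp2:1
Op 3: fork(P1) -> P2. 3 ppages; refcounts: pp0:2 pp1:3 pp2:1
Op 4: read(P0, v1) -> 36. No state change.
Op 5: read(P2, v1) -> 36. No state change.
Op 6: fork(P0) -> P3. 3 ppages; refcounts: pp0:2 pp1:4 pp2:2
Op 7: write(P2, v1, 199). refcount(pp1)=4>1 -> COPY to pp3. 4 ppages; refcounts: pp0:2 pp1:3 pp2:2 pp3:1
Op 8: write(P2, v0, 192). refcount(pp0)=2>1 -> COPY to pp4. 5 ppages; refcounts: pp0:1 pp1:3 pp2:2 pp3:1 pp4:1
Op 9: read(P1, v0) -> 20. No state change.

Answer: 1 3 2 1 1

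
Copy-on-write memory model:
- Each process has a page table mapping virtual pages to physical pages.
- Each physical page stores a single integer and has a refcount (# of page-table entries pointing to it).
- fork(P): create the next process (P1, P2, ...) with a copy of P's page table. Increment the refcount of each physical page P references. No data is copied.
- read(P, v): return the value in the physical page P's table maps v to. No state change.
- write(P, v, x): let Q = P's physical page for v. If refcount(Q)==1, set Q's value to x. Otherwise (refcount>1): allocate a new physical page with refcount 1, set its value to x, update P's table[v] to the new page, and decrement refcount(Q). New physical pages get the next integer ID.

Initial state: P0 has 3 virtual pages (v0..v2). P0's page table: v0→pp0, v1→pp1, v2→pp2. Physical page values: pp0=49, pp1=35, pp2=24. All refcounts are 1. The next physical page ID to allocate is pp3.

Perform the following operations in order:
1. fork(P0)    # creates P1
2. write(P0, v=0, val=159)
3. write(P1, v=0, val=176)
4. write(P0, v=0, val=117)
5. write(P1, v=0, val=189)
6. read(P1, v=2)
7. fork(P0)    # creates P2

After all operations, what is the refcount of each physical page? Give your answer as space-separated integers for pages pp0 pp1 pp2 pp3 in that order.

Answer: 1 3 3 2

Derivation:
Op 1: fork(P0) -> P1. 3 ppages; refcounts: pp0:2 pp1:2 pp2:2
Op 2: write(P0, v0, 159). refcount(pp0)=2>1 -> COPY to pp3. 4 ppages; refcounts: pp0:1 pp1:2 pp2:2 pp3:1
Op 3: write(P1, v0, 176). refcount(pp0)=1 -> write in place. 4 ppages; refcounts: pp0:1 pp1:2 pp2:2 pp3:1
Op 4: write(P0, v0, 117). refcount(pp3)=1 -> write in place. 4 ppages; refcounts: pp0:1 pp1:2 pp2:2 pp3:1
Op 5: write(P1, v0, 189). refcount(pp0)=1 -> write in place. 4 ppages; refcounts: pp0:1 pp1:2 pp2:2 pp3:1
Op 6: read(P1, v2) -> 24. No state change.
Op 7: fork(P0) -> P2. 4 ppages; refcounts: pp0:1 pp1:3 pp2:3 pp3:2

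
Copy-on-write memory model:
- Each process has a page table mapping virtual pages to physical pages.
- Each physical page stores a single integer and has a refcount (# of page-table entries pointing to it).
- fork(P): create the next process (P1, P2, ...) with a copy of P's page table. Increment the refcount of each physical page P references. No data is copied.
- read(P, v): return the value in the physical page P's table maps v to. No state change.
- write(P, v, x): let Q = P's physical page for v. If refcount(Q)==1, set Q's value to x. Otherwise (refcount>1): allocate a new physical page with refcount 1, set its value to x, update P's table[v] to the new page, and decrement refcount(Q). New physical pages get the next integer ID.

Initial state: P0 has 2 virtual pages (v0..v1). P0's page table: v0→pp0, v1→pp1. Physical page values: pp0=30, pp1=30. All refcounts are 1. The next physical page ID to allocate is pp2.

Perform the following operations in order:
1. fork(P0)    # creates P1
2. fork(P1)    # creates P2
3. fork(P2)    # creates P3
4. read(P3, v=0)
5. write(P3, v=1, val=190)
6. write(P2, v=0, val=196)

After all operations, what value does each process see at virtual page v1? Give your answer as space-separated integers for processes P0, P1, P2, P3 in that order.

Answer: 30 30 30 190

Derivation:
Op 1: fork(P0) -> P1. 2 ppages; refcounts: pp0:2 pp1:2
Op 2: fork(P1) -> P2. 2 ppages; refcounts: pp0:3 pp1:3
Op 3: fork(P2) -> P3. 2 ppages; refcounts: pp0:4 pp1:4
Op 4: read(P3, v0) -> 30. No state change.
Op 5: write(P3, v1, 190). refcount(pp1)=4>1 -> COPY to pp2. 3 ppages; refcounts: pp0:4 pp1:3 pp2:1
Op 6: write(P2, v0, 196). refcount(pp0)=4>1 -> COPY to pp3. 4 ppages; refcounts: pp0:3 pp1:3 pp2:1 pp3:1
P0: v1 -> pp1 = 30
P1: v1 -> pp1 = 30
P2: v1 -> pp1 = 30
P3: v1 -> pp2 = 190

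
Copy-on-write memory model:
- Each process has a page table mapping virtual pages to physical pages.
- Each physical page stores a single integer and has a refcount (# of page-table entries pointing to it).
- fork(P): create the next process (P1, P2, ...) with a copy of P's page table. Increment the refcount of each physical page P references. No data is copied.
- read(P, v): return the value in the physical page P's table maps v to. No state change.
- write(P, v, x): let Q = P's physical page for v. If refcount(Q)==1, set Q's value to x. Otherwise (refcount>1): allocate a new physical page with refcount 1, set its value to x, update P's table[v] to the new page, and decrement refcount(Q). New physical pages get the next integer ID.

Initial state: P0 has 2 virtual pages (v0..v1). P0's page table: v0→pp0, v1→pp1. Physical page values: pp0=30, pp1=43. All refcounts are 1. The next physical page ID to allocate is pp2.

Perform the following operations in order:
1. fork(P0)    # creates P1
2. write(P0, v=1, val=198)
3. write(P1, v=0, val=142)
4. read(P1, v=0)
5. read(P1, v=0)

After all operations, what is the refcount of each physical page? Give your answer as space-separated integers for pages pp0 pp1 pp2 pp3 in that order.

Answer: 1 1 1 1

Derivation:
Op 1: fork(P0) -> P1. 2 ppages; refcounts: pp0:2 pp1:2
Op 2: write(P0, v1, 198). refcount(pp1)=2>1 -> COPY to pp2. 3 ppages; refcounts: pp0:2 pp1:1 pp2:1
Op 3: write(P1, v0, 142). refcount(pp0)=2>1 -> COPY to pp3. 4 ppages; refcounts: pp0:1 pp1:1 pp2:1 pp3:1
Op 4: read(P1, v0) -> 142. No state change.
Op 5: read(P1, v0) -> 142. No state change.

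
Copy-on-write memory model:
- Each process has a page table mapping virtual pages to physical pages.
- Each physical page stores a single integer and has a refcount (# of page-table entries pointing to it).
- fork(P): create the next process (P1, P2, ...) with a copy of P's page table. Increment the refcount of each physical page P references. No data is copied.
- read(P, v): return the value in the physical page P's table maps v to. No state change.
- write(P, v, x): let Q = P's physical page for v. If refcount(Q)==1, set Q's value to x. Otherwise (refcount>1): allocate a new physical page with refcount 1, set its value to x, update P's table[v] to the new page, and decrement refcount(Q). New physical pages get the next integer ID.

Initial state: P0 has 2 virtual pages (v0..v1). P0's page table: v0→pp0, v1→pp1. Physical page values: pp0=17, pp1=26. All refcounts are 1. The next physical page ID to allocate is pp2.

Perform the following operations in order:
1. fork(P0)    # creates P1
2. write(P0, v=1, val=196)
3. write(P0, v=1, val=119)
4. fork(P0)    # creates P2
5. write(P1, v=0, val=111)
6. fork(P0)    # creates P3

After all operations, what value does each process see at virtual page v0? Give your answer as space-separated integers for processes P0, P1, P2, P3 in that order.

Answer: 17 111 17 17

Derivation:
Op 1: fork(P0) -> P1. 2 ppages; refcounts: pp0:2 pp1:2
Op 2: write(P0, v1, 196). refcount(pp1)=2>1 -> COPY to pp2. 3 ppages; refcounts: pp0:2 pp1:1 pp2:1
Op 3: write(P0, v1, 119). refcount(pp2)=1 -> write in place. 3 ppages; refcounts: pp0:2 pp1:1 pp2:1
Op 4: fork(P0) -> P2. 3 ppages; refcounts: pp0:3 pp1:1 pp2:2
Op 5: write(P1, v0, 111). refcount(pp0)=3>1 -> COPY to pp3. 4 ppages; refcounts: pp0:2 pp1:1 pp2:2 pp3:1
Op 6: fork(P0) -> P3. 4 ppages; refcounts: pp0:3 pp1:1 pp2:3 pp3:1
P0: v0 -> pp0 = 17
P1: v0 -> pp3 = 111
P2: v0 -> pp0 = 17
P3: v0 -> pp0 = 17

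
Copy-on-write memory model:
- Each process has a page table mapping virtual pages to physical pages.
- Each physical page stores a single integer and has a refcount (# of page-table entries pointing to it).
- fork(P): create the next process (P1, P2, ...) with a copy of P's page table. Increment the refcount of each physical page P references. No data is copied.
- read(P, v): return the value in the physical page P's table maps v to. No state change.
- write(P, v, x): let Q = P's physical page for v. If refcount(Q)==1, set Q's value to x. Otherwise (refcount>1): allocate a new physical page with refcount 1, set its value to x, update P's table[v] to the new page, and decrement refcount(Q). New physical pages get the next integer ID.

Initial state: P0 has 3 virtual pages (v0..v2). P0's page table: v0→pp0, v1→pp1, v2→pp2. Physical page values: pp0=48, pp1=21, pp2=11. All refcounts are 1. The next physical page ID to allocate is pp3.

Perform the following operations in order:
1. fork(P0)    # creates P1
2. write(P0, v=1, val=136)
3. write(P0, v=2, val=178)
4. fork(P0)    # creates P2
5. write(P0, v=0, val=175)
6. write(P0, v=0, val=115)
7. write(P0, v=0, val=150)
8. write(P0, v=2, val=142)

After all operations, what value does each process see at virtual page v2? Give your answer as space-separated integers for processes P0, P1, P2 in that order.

Op 1: fork(P0) -> P1. 3 ppages; refcounts: pp0:2 pp1:2 pp2:2
Op 2: write(P0, v1, 136). refcount(pp1)=2>1 -> COPY to pp3. 4 ppages; refcounts: pp0:2 pp1:1 pp2:2 pp3:1
Op 3: write(P0, v2, 178). refcount(pp2)=2>1 -> COPY to pp4. 5 ppages; refcounts: pp0:2 pp1:1 pp2:1 pp3:1 pp4:1
Op 4: fork(P0) -> P2. 5 ppages; refcounts: pp0:3 pp1:1 pp2:1 pp3:2 pp4:2
Op 5: write(P0, v0, 175). refcount(pp0)=3>1 -> COPY to pp5. 6 ppages; refcounts: pp0:2 pp1:1 pp2:1 pp3:2 pp4:2 pp5:1
Op 6: write(P0, v0, 115). refcount(pp5)=1 -> write in place. 6 ppages; refcounts: pp0:2 pp1:1 pp2:1 pp3:2 pp4:2 pp5:1
Op 7: write(P0, v0, 150). refcount(pp5)=1 -> write in place. 6 ppages; refcounts: pp0:2 pp1:1 pp2:1 pp3:2 pp4:2 pp5:1
Op 8: write(P0, v2, 142). refcount(pp4)=2>1 -> COPY to pp6. 7 ppages; refcounts: pp0:2 pp1:1 pp2:1 pp3:2 pp4:1 pp5:1 pp6:1
P0: v2 -> pp6 = 142
P1: v2 -> pp2 = 11
P2: v2 -> pp4 = 178

Answer: 142 11 178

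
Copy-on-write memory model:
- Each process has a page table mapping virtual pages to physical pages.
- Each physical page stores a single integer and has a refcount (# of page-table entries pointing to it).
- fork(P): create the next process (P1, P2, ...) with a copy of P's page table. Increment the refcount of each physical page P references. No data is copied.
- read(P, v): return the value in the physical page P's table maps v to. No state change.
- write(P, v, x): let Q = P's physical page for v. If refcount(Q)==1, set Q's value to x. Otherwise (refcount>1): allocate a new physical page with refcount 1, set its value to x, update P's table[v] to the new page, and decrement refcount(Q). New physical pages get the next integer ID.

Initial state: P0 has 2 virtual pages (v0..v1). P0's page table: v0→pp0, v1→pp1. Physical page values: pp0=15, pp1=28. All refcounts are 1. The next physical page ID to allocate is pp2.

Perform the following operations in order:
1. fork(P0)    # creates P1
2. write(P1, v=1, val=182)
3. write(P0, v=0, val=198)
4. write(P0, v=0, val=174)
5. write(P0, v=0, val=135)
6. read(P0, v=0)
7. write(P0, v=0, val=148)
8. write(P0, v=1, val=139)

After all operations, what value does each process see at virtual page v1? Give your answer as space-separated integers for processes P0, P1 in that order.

Answer: 139 182

Derivation:
Op 1: fork(P0) -> P1. 2 ppages; refcounts: pp0:2 pp1:2
Op 2: write(P1, v1, 182). refcount(pp1)=2>1 -> COPY to pp2. 3 ppages; refcounts: pp0:2 pp1:1 pp2:1
Op 3: write(P0, v0, 198). refcount(pp0)=2>1 -> COPY to pp3. 4 ppages; refcounts: pp0:1 pp1:1 pp2:1 pp3:1
Op 4: write(P0, v0, 174). refcount(pp3)=1 -> write in place. 4 ppages; refcounts: pp0:1 pp1:1 pp2:1 pp3:1
Op 5: write(P0, v0, 135). refcount(pp3)=1 -> write in place. 4 ppages; refcounts: pp0:1 pp1:1 pp2:1 pp3:1
Op 6: read(P0, v0) -> 135. No state change.
Op 7: write(P0, v0, 148). refcount(pp3)=1 -> write in place. 4 ppages; refcounts: pp0:1 pp1:1 pp2:1 pp3:1
Op 8: write(P0, v1, 139). refcount(pp1)=1 -> write in place. 4 ppages; refcounts: pp0:1 pp1:1 pp2:1 pp3:1
P0: v1 -> pp1 = 139
P1: v1 -> pp2 = 182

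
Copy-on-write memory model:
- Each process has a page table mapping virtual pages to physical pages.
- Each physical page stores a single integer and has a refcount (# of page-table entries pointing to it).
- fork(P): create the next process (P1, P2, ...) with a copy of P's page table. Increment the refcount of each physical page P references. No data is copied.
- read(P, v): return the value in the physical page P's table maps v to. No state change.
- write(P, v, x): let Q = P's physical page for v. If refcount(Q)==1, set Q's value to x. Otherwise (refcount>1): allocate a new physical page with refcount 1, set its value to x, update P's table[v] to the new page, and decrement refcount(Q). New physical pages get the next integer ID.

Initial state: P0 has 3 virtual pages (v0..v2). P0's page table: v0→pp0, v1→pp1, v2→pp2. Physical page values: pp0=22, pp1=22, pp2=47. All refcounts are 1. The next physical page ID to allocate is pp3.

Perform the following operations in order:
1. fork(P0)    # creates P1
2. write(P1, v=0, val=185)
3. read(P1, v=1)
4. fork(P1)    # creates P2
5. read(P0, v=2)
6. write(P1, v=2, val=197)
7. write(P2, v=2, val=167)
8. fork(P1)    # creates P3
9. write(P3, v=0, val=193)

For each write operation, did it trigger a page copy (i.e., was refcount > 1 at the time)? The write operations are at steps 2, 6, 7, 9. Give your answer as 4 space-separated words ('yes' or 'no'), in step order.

Op 1: fork(P0) -> P1. 3 ppages; refcounts: pp0:2 pp1:2 pp2:2
Op 2: write(P1, v0, 185). refcount(pp0)=2>1 -> COPY to pp3. 4 ppages; refcounts: pp0:1 pp1:2 pp2:2 pp3:1
Op 3: read(P1, v1) -> 22. No state change.
Op 4: fork(P1) -> P2. 4 ppages; refcounts: pp0:1 pp1:3 pp2:3 pp3:2
Op 5: read(P0, v2) -> 47. No state change.
Op 6: write(P1, v2, 197). refcount(pp2)=3>1 -> COPY to pp4. 5 ppages; refcounts: pp0:1 pp1:3 pp2:2 pp3:2 pp4:1
Op 7: write(P2, v2, 167). refcount(pp2)=2>1 -> COPY to pp5. 6 ppages; refcounts: pp0:1 pp1:3 pp2:1 pp3:2 pp4:1 pp5:1
Op 8: fork(P1) -> P3. 6 ppages; refcounts: pp0:1 pp1:4 pp2:1 pp3:3 pp4:2 pp5:1
Op 9: write(P3, v0, 193). refcount(pp3)=3>1 -> COPY to pp6. 7 ppages; refcounts: pp0:1 pp1:4 pp2:1 pp3:2 pp4:2 pp5:1 pp6:1

yes yes yes yes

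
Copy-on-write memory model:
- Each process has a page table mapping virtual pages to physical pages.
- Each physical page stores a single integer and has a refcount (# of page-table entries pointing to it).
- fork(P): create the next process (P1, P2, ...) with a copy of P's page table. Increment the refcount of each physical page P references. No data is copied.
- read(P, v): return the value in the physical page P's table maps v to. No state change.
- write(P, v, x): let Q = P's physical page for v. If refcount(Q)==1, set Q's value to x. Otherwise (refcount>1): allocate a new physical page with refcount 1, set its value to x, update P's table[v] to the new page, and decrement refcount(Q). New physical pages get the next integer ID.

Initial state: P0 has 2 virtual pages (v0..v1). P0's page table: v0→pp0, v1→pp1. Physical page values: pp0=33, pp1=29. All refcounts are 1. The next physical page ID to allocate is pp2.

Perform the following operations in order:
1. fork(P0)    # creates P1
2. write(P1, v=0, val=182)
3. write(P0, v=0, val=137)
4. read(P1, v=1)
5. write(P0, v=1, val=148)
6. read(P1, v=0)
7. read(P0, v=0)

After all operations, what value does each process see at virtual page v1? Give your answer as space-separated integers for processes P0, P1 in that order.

Op 1: fork(P0) -> P1. 2 ppages; refcounts: pp0:2 pp1:2
Op 2: write(P1, v0, 182). refcount(pp0)=2>1 -> COPY to pp2. 3 ppages; refcounts: pp0:1 pp1:2 pp2:1
Op 3: write(P0, v0, 137). refcount(pp0)=1 -> write in place. 3 ppages; refcounts: pp0:1 pp1:2 pp2:1
Op 4: read(P1, v1) -> 29. No state change.
Op 5: write(P0, v1, 148). refcount(pp1)=2>1 -> COPY to pp3. 4 ppages; refcounts: pp0:1 pp1:1 pp2:1 pp3:1
Op 6: read(P1, v0) -> 182. No state change.
Op 7: read(P0, v0) -> 137. No state change.
P0: v1 -> pp3 = 148
P1: v1 -> pp1 = 29

Answer: 148 29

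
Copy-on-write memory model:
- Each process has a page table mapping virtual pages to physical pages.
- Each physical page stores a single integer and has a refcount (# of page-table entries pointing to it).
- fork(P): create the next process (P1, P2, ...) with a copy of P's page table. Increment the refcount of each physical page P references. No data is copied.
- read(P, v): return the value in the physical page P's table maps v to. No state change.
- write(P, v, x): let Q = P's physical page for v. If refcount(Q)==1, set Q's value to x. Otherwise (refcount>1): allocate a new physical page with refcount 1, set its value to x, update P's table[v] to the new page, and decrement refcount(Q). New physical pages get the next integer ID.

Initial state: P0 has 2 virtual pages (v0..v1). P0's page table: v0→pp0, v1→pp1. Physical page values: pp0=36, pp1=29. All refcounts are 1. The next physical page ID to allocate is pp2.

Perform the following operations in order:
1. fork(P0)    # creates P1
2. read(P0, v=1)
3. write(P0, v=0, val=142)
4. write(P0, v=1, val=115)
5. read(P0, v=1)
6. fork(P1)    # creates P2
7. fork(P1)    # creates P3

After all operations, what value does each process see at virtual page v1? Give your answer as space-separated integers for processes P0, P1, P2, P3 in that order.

Op 1: fork(P0) -> P1. 2 ppages; refcounts: pp0:2 pp1:2
Op 2: read(P0, v1) -> 29. No state change.
Op 3: write(P0, v0, 142). refcount(pp0)=2>1 -> COPY to pp2. 3 ppages; refcounts: pp0:1 pp1:2 pp2:1
Op 4: write(P0, v1, 115). refcount(pp1)=2>1 -> COPY to pp3. 4 ppages; refcounts: pp0:1 pp1:1 pp2:1 pp3:1
Op 5: read(P0, v1) -> 115. No state change.
Op 6: fork(P1) -> P2. 4 ppages; refcounts: pp0:2 pp1:2 pp2:1 pp3:1
Op 7: fork(P1) -> P3. 4 ppages; refcounts: pp0:3 pp1:3 pp2:1 pp3:1
P0: v1 -> pp3 = 115
P1: v1 -> pp1 = 29
P2: v1 -> pp1 = 29
P3: v1 -> pp1 = 29

Answer: 115 29 29 29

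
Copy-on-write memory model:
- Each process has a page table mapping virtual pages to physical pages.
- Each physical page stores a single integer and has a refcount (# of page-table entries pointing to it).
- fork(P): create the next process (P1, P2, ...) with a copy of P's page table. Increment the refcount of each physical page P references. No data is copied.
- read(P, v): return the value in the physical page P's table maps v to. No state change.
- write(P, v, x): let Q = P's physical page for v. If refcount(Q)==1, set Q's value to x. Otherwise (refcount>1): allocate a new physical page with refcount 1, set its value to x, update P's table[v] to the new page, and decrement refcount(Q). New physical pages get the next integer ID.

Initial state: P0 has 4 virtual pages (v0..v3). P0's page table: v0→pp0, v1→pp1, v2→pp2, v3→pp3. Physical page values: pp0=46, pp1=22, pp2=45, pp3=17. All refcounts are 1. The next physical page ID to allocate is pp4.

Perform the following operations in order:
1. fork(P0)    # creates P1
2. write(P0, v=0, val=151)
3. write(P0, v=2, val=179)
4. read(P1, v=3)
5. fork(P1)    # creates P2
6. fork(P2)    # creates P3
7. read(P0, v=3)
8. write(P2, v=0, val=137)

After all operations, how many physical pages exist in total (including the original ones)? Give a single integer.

Op 1: fork(P0) -> P1. 4 ppages; refcounts: pp0:2 pp1:2 pp2:2 pp3:2
Op 2: write(P0, v0, 151). refcount(pp0)=2>1 -> COPY to pp4. 5 ppages; refcounts: pp0:1 pp1:2 pp2:2 pp3:2 pp4:1
Op 3: write(P0, v2, 179). refcount(pp2)=2>1 -> COPY to pp5. 6 ppages; refcounts: pp0:1 pp1:2 pp2:1 pp3:2 pp4:1 pp5:1
Op 4: read(P1, v3) -> 17. No state change.
Op 5: fork(P1) -> P2. 6 ppages; refcounts: pp0:2 pp1:3 pp2:2 pp3:3 pp4:1 pp5:1
Op 6: fork(P2) -> P3. 6 ppages; refcounts: pp0:3 pp1:4 pp2:3 pp3:4 pp4:1 pp5:1
Op 7: read(P0, v3) -> 17. No state change.
Op 8: write(P2, v0, 137). refcount(pp0)=3>1 -> COPY to pp6. 7 ppages; refcounts: pp0:2 pp1:4 pp2:3 pp3:4 pp4:1 pp5:1 pp6:1

Answer: 7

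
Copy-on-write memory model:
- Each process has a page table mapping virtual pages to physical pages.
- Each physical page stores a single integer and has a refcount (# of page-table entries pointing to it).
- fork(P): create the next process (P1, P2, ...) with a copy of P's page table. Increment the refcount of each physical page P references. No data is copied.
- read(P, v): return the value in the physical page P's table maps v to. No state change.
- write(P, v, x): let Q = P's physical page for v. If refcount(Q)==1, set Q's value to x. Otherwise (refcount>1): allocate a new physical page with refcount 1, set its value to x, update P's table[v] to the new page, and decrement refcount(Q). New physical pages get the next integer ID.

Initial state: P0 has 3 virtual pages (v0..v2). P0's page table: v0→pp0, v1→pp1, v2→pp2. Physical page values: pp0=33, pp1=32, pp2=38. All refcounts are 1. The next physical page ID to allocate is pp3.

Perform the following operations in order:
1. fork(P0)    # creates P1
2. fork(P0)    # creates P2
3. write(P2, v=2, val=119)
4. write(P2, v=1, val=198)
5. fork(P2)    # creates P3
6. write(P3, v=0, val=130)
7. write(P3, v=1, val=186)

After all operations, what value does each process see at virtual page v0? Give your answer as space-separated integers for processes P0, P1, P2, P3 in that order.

Answer: 33 33 33 130

Derivation:
Op 1: fork(P0) -> P1. 3 ppages; refcounts: pp0:2 pp1:2 pp2:2
Op 2: fork(P0) -> P2. 3 ppages; refcounts: pp0:3 pp1:3 pp2:3
Op 3: write(P2, v2, 119). refcount(pp2)=3>1 -> COPY to pp3. 4 ppages; refcounts: pp0:3 pp1:3 pp2:2 pp3:1
Op 4: write(P2, v1, 198). refcount(pp1)=3>1 -> COPY to pp4. 5 ppages; refcounts: pp0:3 pp1:2 pp2:2 pp3:1 pp4:1
Op 5: fork(P2) -> P3. 5 ppages; refcounts: pp0:4 pp1:2 pp2:2 pp3:2 pp4:2
Op 6: write(P3, v0, 130). refcount(pp0)=4>1 -> COPY to pp5. 6 ppages; refcounts: pp0:3 pp1:2 pp2:2 pp3:2 pp4:2 pp5:1
Op 7: write(P3, v1, 186). refcount(pp4)=2>1 -> COPY to pp6. 7 ppages; refcounts: pp0:3 pp1:2 pp2:2 pp3:2 pp4:1 pp5:1 pp6:1
P0: v0 -> pp0 = 33
P1: v0 -> pp0 = 33
P2: v0 -> pp0 = 33
P3: v0 -> pp5 = 130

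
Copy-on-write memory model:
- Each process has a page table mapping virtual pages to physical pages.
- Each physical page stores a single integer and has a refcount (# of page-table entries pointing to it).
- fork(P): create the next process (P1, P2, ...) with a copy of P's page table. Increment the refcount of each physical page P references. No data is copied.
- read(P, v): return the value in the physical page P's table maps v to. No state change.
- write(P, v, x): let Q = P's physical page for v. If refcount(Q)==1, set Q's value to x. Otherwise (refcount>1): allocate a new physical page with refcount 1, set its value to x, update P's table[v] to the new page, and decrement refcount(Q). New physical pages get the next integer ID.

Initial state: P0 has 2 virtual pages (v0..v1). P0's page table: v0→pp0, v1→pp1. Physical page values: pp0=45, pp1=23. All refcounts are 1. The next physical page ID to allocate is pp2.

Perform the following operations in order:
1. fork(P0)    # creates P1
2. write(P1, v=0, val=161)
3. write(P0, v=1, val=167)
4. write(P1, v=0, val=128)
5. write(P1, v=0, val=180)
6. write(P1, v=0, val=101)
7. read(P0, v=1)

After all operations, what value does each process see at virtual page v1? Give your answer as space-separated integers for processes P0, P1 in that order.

Op 1: fork(P0) -> P1. 2 ppages; refcounts: pp0:2 pp1:2
Op 2: write(P1, v0, 161). refcount(pp0)=2>1 -> COPY to pp2. 3 ppages; refcounts: pp0:1 pp1:2 pp2:1
Op 3: write(P0, v1, 167). refcount(pp1)=2>1 -> COPY to pp3. 4 ppages; refcounts: pp0:1 pp1:1 pp2:1 pp3:1
Op 4: write(P1, v0, 128). refcount(pp2)=1 -> write in place. 4 ppages; refcounts: pp0:1 pp1:1 pp2:1 pp3:1
Op 5: write(P1, v0, 180). refcount(pp2)=1 -> write in place. 4 ppages; refcounts: pp0:1 pp1:1 pp2:1 pp3:1
Op 6: write(P1, v0, 101). refcount(pp2)=1 -> write in place. 4 ppages; refcounts: pp0:1 pp1:1 pp2:1 pp3:1
Op 7: read(P0, v1) -> 167. No state change.
P0: v1 -> pp3 = 167
P1: v1 -> pp1 = 23

Answer: 167 23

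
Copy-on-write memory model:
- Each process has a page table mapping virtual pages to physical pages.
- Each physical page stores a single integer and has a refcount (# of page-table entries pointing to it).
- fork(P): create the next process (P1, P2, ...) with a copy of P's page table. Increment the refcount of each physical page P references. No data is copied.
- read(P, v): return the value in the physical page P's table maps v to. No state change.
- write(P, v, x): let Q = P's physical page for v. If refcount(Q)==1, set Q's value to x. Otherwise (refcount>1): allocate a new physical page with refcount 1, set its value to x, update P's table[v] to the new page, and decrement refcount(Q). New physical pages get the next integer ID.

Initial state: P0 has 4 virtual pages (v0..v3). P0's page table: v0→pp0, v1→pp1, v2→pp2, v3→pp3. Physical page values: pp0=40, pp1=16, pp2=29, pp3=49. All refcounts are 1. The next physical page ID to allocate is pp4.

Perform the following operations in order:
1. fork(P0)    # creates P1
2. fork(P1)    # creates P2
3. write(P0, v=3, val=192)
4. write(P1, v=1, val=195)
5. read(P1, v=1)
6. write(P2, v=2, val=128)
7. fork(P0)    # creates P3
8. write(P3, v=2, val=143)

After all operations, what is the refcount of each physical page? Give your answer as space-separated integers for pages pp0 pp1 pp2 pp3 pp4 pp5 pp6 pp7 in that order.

Op 1: fork(P0) -> P1. 4 ppages; refcounts: pp0:2 pp1:2 pp2:2 pp3:2
Op 2: fork(P1) -> P2. 4 ppages; refcounts: pp0:3 pp1:3 pp2:3 pp3:3
Op 3: write(P0, v3, 192). refcount(pp3)=3>1 -> COPY to pp4. 5 ppages; refcounts: pp0:3 pp1:3 pp2:3 pp3:2 pp4:1
Op 4: write(P1, v1, 195). refcount(pp1)=3>1 -> COPY to pp5. 6 ppages; refcounts: pp0:3 pp1:2 pp2:3 pp3:2 pp4:1 pp5:1
Op 5: read(P1, v1) -> 195. No state change.
Op 6: write(P2, v2, 128). refcount(pp2)=3>1 -> COPY to pp6. 7 ppages; refcounts: pp0:3 pp1:2 pp2:2 pp3:2 pp4:1 pp5:1 pp6:1
Op 7: fork(P0) -> P3. 7 ppages; refcounts: pp0:4 pp1:3 pp2:3 pp3:2 pp4:2 pp5:1 pp6:1
Op 8: write(P3, v2, 143). refcount(pp2)=3>1 -> COPY to pp7. 8 ppages; refcounts: pp0:4 pp1:3 pp2:2 pp3:2 pp4:2 pp5:1 pp6:1 pp7:1

Answer: 4 3 2 2 2 1 1 1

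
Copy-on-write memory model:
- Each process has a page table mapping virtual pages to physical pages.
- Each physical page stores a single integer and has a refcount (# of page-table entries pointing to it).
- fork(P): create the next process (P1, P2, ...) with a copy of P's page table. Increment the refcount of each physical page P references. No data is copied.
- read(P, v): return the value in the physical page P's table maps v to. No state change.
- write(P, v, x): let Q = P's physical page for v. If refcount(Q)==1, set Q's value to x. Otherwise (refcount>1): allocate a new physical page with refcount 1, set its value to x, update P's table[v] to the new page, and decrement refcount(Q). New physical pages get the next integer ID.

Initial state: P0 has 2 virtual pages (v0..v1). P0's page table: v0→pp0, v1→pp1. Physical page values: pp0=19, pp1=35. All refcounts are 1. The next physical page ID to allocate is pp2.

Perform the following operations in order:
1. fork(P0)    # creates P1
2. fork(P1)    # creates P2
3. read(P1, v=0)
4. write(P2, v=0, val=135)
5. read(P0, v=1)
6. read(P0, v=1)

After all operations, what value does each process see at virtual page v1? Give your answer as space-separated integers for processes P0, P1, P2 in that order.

Answer: 35 35 35

Derivation:
Op 1: fork(P0) -> P1. 2 ppages; refcounts: pp0:2 pp1:2
Op 2: fork(P1) -> P2. 2 ppages; refcounts: pp0:3 pp1:3
Op 3: read(P1, v0) -> 19. No state change.
Op 4: write(P2, v0, 135). refcount(pp0)=3>1 -> COPY to pp2. 3 ppages; refcounts: pp0:2 pp1:3 pp2:1
Op 5: read(P0, v1) -> 35. No state change.
Op 6: read(P0, v1) -> 35. No state change.
P0: v1 -> pp1 = 35
P1: v1 -> pp1 = 35
P2: v1 -> pp1 = 35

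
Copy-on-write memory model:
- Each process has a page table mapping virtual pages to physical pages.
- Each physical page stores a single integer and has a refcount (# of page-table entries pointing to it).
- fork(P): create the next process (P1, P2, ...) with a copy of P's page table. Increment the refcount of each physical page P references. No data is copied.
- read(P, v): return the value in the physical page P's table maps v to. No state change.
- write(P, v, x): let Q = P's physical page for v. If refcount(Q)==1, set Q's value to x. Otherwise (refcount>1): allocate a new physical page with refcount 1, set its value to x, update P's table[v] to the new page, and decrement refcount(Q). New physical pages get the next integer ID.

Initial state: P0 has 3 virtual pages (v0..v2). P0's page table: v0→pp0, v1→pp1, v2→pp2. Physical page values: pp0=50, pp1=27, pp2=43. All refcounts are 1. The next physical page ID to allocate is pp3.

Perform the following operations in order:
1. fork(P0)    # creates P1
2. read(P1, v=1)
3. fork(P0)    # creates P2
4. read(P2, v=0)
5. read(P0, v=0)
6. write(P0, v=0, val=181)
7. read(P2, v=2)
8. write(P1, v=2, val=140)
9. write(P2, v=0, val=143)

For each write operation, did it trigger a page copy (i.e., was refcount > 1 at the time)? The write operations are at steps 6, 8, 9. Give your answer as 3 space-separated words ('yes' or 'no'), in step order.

Op 1: fork(P0) -> P1. 3 ppages; refcounts: pp0:2 pp1:2 pp2:2
Op 2: read(P1, v1) -> 27. No state change.
Op 3: fork(P0) -> P2. 3 ppages; refcounts: pp0:3 pp1:3 pp2:3
Op 4: read(P2, v0) -> 50. No state change.
Op 5: read(P0, v0) -> 50. No state change.
Op 6: write(P0, v0, 181). refcount(pp0)=3>1 -> COPY to pp3. 4 ppages; refcounts: pp0:2 pp1:3 pp2:3 pp3:1
Op 7: read(P2, v2) -> 43. No state change.
Op 8: write(P1, v2, 140). refcount(pp2)=3>1 -> COPY to pp4. 5 ppages; refcounts: pp0:2 pp1:3 pp2:2 pp3:1 pp4:1
Op 9: write(P2, v0, 143). refcount(pp0)=2>1 -> COPY to pp5. 6 ppages; refcounts: pp0:1 pp1:3 pp2:2 pp3:1 pp4:1 pp5:1

yes yes yes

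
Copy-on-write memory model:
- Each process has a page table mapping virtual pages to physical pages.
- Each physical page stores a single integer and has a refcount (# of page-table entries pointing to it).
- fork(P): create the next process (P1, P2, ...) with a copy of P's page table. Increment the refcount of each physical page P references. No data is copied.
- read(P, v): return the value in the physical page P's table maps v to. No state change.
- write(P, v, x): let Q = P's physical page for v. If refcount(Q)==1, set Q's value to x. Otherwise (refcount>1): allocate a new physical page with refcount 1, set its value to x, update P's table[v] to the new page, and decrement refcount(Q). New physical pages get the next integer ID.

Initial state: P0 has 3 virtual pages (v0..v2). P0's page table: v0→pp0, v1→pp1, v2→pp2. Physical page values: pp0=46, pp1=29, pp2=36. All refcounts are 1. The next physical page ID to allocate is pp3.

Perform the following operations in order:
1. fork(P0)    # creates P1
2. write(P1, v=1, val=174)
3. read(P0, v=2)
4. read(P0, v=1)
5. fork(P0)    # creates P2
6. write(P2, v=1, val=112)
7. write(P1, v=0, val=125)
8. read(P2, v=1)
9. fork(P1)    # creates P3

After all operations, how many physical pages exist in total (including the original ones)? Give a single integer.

Op 1: fork(P0) -> P1. 3 ppages; refcounts: pp0:2 pp1:2 pp2:2
Op 2: write(P1, v1, 174). refcount(pp1)=2>1 -> COPY to pp3. 4 ppages; refcounts: pp0:2 pp1:1 pp2:2 pp3:1
Op 3: read(P0, v2) -> 36. No state change.
Op 4: read(P0, v1) -> 29. No state change.
Op 5: fork(P0) -> P2. 4 ppages; refcounts: pp0:3 pp1:2 pp2:3 pp3:1
Op 6: write(P2, v1, 112). refcount(pp1)=2>1 -> COPY to pp4. 5 ppages; refcounts: pp0:3 pp1:1 pp2:3 pp3:1 pp4:1
Op 7: write(P1, v0, 125). refcount(pp0)=3>1 -> COPY to pp5. 6 ppages; refcounts: pp0:2 pp1:1 pp2:3 pp3:1 pp4:1 pp5:1
Op 8: read(P2, v1) -> 112. No state change.
Op 9: fork(P1) -> P3. 6 ppages; refcounts: pp0:2 pp1:1 pp2:4 pp3:2 pp4:1 pp5:2

Answer: 6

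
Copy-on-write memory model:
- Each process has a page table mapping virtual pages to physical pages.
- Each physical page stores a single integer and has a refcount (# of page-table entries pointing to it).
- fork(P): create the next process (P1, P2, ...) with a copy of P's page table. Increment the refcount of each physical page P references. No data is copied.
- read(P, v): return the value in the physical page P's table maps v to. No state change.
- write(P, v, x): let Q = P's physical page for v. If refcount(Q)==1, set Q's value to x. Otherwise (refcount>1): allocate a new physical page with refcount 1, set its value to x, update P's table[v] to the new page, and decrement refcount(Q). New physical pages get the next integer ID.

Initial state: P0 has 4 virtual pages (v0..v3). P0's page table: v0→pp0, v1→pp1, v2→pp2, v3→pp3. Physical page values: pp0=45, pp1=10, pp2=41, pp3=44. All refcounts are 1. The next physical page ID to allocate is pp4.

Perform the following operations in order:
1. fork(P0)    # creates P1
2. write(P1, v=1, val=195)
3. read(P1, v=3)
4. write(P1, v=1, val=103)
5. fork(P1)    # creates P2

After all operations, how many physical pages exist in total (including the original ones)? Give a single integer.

Op 1: fork(P0) -> P1. 4 ppages; refcounts: pp0:2 pp1:2 pp2:2 pp3:2
Op 2: write(P1, v1, 195). refcount(pp1)=2>1 -> COPY to pp4. 5 ppages; refcounts: pp0:2 pp1:1 pp2:2 pp3:2 pp4:1
Op 3: read(P1, v3) -> 44. No state change.
Op 4: write(P1, v1, 103). refcount(pp4)=1 -> write in place. 5 ppages; refcounts: pp0:2 pp1:1 pp2:2 pp3:2 pp4:1
Op 5: fork(P1) -> P2. 5 ppages; refcounts: pp0:3 pp1:1 pp2:3 pp3:3 pp4:2

Answer: 5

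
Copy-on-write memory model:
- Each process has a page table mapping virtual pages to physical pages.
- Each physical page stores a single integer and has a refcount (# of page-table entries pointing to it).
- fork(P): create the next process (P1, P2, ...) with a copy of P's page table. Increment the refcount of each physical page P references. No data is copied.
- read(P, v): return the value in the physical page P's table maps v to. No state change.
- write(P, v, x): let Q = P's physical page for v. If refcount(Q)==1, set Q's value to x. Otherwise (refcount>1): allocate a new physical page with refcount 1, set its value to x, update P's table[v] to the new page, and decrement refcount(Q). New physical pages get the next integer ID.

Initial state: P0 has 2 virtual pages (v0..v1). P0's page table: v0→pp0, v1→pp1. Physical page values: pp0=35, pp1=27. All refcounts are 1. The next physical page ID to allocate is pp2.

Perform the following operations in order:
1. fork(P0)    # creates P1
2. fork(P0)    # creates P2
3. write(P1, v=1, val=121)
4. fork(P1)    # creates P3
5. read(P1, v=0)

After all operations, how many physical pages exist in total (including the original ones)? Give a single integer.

Answer: 3

Derivation:
Op 1: fork(P0) -> P1. 2 ppages; refcounts: pp0:2 pp1:2
Op 2: fork(P0) -> P2. 2 ppages; refcounts: pp0:3 pp1:3
Op 3: write(P1, v1, 121). refcount(pp1)=3>1 -> COPY to pp2. 3 ppages; refcounts: pp0:3 pp1:2 pp2:1
Op 4: fork(P1) -> P3. 3 ppages; refcounts: pp0:4 pp1:2 pp2:2
Op 5: read(P1, v0) -> 35. No state change.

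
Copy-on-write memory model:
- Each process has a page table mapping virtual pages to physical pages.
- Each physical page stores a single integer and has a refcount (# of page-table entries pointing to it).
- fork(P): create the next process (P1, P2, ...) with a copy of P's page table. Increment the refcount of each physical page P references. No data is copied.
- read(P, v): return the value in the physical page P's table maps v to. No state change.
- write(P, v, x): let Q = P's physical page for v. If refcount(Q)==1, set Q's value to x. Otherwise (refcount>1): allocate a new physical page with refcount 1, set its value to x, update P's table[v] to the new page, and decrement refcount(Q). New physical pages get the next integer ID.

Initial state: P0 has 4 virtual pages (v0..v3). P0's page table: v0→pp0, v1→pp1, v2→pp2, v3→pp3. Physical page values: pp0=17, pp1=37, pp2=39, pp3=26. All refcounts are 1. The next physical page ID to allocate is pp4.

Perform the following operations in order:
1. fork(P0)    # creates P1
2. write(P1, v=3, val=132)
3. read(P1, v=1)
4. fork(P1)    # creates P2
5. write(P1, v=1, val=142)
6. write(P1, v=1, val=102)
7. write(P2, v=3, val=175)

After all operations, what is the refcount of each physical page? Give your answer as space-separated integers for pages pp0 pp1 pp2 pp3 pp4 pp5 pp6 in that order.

Answer: 3 2 3 1 1 1 1

Derivation:
Op 1: fork(P0) -> P1. 4 ppages; refcounts: pp0:2 pp1:2 pp2:2 pp3:2
Op 2: write(P1, v3, 132). refcount(pp3)=2>1 -> COPY to pp4. 5 ppages; refcounts: pp0:2 pp1:2 pp2:2 pp3:1 pp4:1
Op 3: read(P1, v1) -> 37. No state change.
Op 4: fork(P1) -> P2. 5 ppages; refcounts: pp0:3 pp1:3 pp2:3 pp3:1 pp4:2
Op 5: write(P1, v1, 142). refcount(pp1)=3>1 -> COPY to pp5. 6 ppages; refcounts: pp0:3 pp1:2 pp2:3 pp3:1 pp4:2 pp5:1
Op 6: write(P1, v1, 102). refcount(pp5)=1 -> write in place. 6 ppages; refcounts: pp0:3 pp1:2 pp2:3 pp3:1 pp4:2 pp5:1
Op 7: write(P2, v3, 175). refcount(pp4)=2>1 -> COPY to pp6. 7 ppages; refcounts: pp0:3 pp1:2 pp2:3 pp3:1 pp4:1 pp5:1 pp6:1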